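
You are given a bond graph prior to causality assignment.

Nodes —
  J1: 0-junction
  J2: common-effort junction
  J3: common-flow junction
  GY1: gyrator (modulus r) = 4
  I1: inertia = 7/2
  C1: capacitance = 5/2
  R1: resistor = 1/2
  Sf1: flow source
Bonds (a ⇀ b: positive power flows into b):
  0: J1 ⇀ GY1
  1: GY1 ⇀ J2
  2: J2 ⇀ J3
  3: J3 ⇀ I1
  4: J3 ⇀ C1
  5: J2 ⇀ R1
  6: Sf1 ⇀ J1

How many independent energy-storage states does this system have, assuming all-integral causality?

β6 →Sf1  (Sf1 (Sf) sets flow on bond)
β0 →J1  (only one effort-in slot at J1)
β1 →J2  (GY1: gyrator matches bond 0)
β2 →J3  (common-e at J2 fixed by 1)
β5 →R1  (common-e at J2 fixed by 1)
β3 →I1  (I1: I, integral causality)
β4 →J3  (J3: bond 3 brought flow, rest push out)

2  (C1, I1 all integral)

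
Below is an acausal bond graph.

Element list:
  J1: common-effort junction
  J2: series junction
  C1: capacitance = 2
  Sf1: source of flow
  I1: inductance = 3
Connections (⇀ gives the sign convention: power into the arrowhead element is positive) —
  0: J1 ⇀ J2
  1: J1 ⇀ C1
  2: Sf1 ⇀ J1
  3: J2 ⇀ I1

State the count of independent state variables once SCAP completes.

2  (C1, I1 all integral)

#2 stroke→Sf1  (Sf1 (Sf) sets flow on bond)
#1 stroke→J1  (C1 outputs effort q/C1)
#0 stroke→J2  (0-jn J1 has e-setter on 1)
#3 stroke→I1  (J2 needs exactly one f-in)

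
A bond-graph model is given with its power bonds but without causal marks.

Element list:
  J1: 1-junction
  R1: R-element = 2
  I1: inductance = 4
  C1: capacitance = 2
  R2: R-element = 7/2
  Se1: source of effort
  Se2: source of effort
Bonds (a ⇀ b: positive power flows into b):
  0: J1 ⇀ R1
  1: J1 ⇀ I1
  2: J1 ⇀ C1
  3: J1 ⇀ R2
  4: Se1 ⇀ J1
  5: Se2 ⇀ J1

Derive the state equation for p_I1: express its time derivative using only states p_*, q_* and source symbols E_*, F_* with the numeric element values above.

bond 4 →J1  (Se1 fixes effort; stroke away)
bond 5 →J1  (source Se2 imposes e)
bond 1 →I1  (prefer integral on I1)
bond 0 →J1  (common-f at J1 fixed by 1)
bond 2 →J1  (1-jn J1 has f-setter on 1)
bond 3 →J1  (J1 flow already set via bond 1)

dp_I1/dt = E_Se1 + E_Se2 - 11*p_I1/8 - q_C1/2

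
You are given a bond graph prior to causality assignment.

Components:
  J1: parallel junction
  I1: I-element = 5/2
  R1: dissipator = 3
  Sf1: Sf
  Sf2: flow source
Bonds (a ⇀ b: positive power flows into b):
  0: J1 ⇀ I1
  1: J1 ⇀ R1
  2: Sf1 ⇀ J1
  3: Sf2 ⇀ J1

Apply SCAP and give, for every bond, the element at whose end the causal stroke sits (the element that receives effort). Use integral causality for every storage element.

#0 stroke→I1
#1 stroke→J1
#2 stroke→Sf1
#3 stroke→Sf2

bond 2 →Sf1  (Sf1 fixes flow; stroke at Sf1)
bond 3 →Sf2  (source Sf2 imposes f)
bond 0 →I1  (I1 integral (f out))
bond 1 →J1  (only one effort-in slot at J1)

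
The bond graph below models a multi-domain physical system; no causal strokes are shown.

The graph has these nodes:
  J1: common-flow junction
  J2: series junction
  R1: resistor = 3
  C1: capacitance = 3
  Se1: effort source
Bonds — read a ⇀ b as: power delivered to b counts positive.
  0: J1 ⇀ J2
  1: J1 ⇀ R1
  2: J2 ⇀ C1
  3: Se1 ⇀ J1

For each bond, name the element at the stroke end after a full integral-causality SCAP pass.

b3 |J1  (Se1: effort source, stroke at far end)
b2 |J2  (C1 integral (e out))
b0 |J1  (only one flow-in slot at J2)
b1 |R1  (closing 1-jn rule on J1)

#0 stroke at J1
#1 stroke at R1
#2 stroke at J2
#3 stroke at J1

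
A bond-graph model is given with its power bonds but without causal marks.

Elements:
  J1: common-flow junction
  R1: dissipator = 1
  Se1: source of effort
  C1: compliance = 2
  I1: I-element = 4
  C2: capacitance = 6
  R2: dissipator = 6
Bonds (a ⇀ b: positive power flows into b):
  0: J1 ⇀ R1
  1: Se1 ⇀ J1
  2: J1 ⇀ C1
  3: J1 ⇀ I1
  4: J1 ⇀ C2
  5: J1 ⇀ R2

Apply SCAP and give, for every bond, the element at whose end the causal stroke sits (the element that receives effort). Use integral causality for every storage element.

β1 stroke→J1  (Se1 fixes effort; stroke away)
β2 stroke→J1  (prefer integral on C1)
β3 stroke→I1  (prefer integral on I1)
β0 stroke→J1  (J1 flow already set via bond 3)
β4 stroke→J1  (1-jn J1 has f-setter on 3)
β5 stroke→J1  (1-jn J1 has f-setter on 3)

b0 stroke at J1
b1 stroke at J1
b2 stroke at J1
b3 stroke at I1
b4 stroke at J1
b5 stroke at J1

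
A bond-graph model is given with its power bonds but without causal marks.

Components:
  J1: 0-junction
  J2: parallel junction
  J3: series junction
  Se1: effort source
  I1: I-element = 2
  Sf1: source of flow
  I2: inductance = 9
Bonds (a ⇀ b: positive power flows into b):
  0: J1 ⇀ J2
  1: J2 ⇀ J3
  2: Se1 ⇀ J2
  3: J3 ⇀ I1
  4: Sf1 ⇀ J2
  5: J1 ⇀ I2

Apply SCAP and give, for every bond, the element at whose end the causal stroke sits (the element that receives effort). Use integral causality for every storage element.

b2 |J2  (Se1 (Se) sets effort on bond)
b4 |Sf1  (source Sf1 imposes f)
b0 |J1  (0-jn J2 has e-setter on 2)
b1 |J3  (J2 effort already set via bond 2)
b3 |I1  (only one flow-in slot at J3)
b5 |I2  (J1 effort already set via bond 0)

#0 stroke at J1
#1 stroke at J3
#2 stroke at J2
#3 stroke at I1
#4 stroke at Sf1
#5 stroke at I2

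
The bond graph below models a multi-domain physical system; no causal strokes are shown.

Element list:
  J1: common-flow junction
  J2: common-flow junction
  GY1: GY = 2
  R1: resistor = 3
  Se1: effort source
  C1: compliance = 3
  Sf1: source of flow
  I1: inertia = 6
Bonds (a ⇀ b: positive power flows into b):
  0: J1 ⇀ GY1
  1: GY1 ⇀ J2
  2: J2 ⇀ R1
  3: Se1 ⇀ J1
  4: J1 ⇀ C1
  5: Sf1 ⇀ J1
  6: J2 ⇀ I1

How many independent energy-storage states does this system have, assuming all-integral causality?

#3 →J1  (Se1: effort source, stroke at far end)
#5 →Sf1  (source Sf1 imposes f)
#0 →J1  (J1 flow already set via bond 5)
#4 →J1  (J1: bond 5 brought flow, rest push out)
#1 →J2  (through GY1, causality inverts; strokes same side of GY1)
#6 →I1  (I1 integral (f out))
#2 →J2  (J2: bond 6 brought flow, rest push out)

2  (C1, I1 all integral)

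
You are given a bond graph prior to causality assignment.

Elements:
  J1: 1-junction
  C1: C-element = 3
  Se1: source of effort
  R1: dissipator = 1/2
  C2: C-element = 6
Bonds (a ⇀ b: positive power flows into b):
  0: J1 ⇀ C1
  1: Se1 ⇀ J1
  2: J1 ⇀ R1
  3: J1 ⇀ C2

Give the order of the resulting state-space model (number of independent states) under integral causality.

#1 |J1  (source Se1 imposes e)
#0 |J1  (C1 integral (e out))
#3 |J1  (C2: C, integral causality)
#2 |R1  (J1: last free bond brings flow in)

2  (C1, C2 all integral)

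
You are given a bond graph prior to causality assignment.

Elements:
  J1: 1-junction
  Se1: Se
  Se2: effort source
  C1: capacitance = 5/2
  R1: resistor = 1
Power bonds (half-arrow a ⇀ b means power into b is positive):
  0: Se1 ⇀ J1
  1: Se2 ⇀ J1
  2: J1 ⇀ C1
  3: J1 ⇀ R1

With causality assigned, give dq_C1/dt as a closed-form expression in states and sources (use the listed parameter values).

dq_C1/dt = E_Se1 + E_Se2 - 2*q_C1/5

#0 |J1  (Se1: effort source, stroke at far end)
#1 |J1  (Se2 (Se) sets effort on bond)
#2 |J1  (C1 outputs effort q/C1)
#3 |R1  (J1 needs exactly one f-in)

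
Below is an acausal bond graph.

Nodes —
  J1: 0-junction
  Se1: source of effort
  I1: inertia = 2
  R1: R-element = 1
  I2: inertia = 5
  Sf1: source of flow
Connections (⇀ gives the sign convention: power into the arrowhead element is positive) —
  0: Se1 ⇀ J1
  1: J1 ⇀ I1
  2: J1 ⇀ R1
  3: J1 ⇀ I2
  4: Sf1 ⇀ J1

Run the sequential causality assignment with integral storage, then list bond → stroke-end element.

#0 stroke→J1  (Se1 fixes effort; stroke away)
#4 stroke→Sf1  (source Sf1 imposes f)
#1 stroke→I1  (J1: bond 0 brought effort, rest push out)
#2 stroke→R1  (common-e at J1 fixed by 0)
#3 stroke→I2  (J1: bond 0 brought effort, rest push out)

#0 |J1
#1 |I1
#2 |R1
#3 |I2
#4 |Sf1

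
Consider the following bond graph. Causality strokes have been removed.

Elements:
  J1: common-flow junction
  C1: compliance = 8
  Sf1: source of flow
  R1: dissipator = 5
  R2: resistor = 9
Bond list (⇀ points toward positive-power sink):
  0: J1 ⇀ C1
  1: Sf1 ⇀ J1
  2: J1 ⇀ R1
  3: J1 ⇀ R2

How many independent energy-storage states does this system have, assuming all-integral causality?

#1 stroke→Sf1  (source Sf1 imposes f)
#0 stroke→J1  (J1 flow already set via bond 1)
#2 stroke→J1  (1-jn J1 has f-setter on 1)
#3 stroke→J1  (1-jn J1 has f-setter on 1)

1  (C1 all integral)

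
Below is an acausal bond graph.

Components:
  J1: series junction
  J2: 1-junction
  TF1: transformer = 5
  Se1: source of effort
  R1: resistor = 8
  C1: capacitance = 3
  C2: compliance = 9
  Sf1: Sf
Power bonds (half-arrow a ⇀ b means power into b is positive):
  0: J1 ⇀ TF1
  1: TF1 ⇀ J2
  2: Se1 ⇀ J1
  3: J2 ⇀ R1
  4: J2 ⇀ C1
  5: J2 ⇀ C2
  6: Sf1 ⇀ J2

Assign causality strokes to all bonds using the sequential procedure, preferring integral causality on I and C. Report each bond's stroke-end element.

#2 |J1  (Se1 fixes effort; stroke away)
#6 |Sf1  (source Sf1 imposes f)
#0 |TF1  (J1: last free bond brings flow in)
#1 |J2  (J2: bond 6 brought flow, rest push out)
#3 |J2  (1-jn J2 has f-setter on 6)
#4 |J2  (1-jn J2 has f-setter on 6)
#5 |J2  (common-f at J2 fixed by 6)

β0 stroke→TF1
β1 stroke→J2
β2 stroke→J1
β3 stroke→J2
β4 stroke→J2
β5 stroke→J2
β6 stroke→Sf1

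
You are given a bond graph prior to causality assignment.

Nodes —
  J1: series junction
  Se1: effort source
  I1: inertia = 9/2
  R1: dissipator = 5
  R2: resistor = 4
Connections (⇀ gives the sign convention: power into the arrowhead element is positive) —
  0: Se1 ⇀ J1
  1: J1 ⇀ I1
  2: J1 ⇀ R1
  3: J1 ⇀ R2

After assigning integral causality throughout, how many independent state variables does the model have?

1  (I1 all integral)

b0 stroke→J1  (Se1: effort source, stroke at far end)
b1 stroke→I1  (prefer integral on I1)
b2 stroke→J1  (common-f at J1 fixed by 1)
b3 stroke→J1  (common-f at J1 fixed by 1)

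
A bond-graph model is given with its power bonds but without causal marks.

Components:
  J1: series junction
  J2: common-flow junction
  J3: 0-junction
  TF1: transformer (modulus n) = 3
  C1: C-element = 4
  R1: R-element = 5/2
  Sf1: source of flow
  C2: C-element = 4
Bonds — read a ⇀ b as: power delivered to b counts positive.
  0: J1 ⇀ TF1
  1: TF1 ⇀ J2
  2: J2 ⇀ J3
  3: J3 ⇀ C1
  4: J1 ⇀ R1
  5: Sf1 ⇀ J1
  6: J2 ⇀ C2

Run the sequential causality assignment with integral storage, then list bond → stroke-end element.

β5 →Sf1  (Sf1: flow source, stroke at near end)
β0 →J1  (J1 flow already set via bond 5)
β4 →J1  (J1: bond 5 brought flow, rest push out)
β1 →TF1  (TF1: transformer flips bond 0)
β2 →J2  (J2 flow already set via bond 1)
β6 →J2  (J2: bond 1 brought flow, rest push out)
β3 →J3  (closing 0-jn rule on J3)

b0 →J1
b1 →TF1
b2 →J2
b3 →J3
b4 →J1
b5 →Sf1
b6 →J2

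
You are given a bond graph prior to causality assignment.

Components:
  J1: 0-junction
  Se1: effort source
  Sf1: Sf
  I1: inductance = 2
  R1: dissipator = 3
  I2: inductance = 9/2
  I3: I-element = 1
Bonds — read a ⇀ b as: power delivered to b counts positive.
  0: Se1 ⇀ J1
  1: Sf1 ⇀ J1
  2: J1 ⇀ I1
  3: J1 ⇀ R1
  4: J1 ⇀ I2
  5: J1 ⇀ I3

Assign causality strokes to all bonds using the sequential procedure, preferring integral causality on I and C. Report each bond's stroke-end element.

#0 |J1
#1 |Sf1
#2 |I1
#3 |R1
#4 |I2
#5 |I3

β0 |J1  (Se1 fixes effort; stroke away)
β1 |Sf1  (Sf1 (Sf) sets flow on bond)
β2 |I1  (0-jn J1 has e-setter on 0)
β3 |R1  (J1 effort already set via bond 0)
β4 |I2  (0-jn J1 has e-setter on 0)
β5 |I3  (0-jn J1 has e-setter on 0)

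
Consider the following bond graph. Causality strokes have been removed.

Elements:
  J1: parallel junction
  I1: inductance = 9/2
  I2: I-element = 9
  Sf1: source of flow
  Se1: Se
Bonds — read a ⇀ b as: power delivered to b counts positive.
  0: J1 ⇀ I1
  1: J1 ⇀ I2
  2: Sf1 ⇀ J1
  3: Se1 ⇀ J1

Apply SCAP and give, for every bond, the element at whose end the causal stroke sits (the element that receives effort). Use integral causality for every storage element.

#2 stroke→Sf1  (Sf1 (Sf) sets flow on bond)
#3 stroke→J1  (source Se1 imposes e)
#0 stroke→I1  (0-jn J1 has e-setter on 3)
#1 stroke→I2  (J1 effort already set via bond 3)

#0 |I1
#1 |I2
#2 |Sf1
#3 |J1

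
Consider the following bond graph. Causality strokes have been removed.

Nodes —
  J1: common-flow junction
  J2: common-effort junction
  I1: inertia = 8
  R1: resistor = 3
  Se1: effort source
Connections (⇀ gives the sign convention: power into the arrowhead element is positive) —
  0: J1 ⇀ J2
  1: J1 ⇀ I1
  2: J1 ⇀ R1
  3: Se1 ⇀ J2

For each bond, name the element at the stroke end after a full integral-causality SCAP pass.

β3 →J2  (Se1 fixes effort; stroke away)
β0 →J1  (0-jn J2 has e-setter on 3)
β1 →I1  (prefer integral on I1)
β2 →J1  (1-jn J1 has f-setter on 1)

#0 →J1
#1 →I1
#2 →J1
#3 →J2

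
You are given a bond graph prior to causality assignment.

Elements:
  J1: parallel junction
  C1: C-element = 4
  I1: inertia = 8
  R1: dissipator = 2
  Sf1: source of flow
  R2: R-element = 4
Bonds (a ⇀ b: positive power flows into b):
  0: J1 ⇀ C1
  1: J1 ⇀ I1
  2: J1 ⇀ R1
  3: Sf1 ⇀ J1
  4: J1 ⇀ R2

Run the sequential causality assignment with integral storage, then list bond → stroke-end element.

bond 0 →J1
bond 1 →I1
bond 2 →R1
bond 3 →Sf1
bond 4 →R2

b3 stroke at Sf1  (Sf1: flow source, stroke at near end)
b0 stroke at J1  (C1 outputs effort q/C1)
b1 stroke at I1  (0-jn J1 has e-setter on 0)
b2 stroke at R1  (J1: bond 0 brought effort, rest push out)
b4 stroke at R2  (0-jn J1 has e-setter on 0)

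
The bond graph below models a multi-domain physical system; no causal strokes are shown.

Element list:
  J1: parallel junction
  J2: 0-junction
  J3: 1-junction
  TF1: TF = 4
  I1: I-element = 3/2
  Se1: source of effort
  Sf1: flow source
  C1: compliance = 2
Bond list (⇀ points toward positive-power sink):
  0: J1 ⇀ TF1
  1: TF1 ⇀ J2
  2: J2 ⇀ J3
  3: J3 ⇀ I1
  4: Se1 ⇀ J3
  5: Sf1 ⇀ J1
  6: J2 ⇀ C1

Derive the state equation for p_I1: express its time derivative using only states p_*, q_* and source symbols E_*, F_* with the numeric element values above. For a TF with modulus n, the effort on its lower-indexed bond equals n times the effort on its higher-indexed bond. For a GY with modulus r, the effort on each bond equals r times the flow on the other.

b4 stroke at J3  (Se1 (Se) sets effort on bond)
b5 stroke at Sf1  (Sf1: flow source, stroke at near end)
b0 stroke at J1  (J1 needs exactly one e-in)
b1 stroke at TF1  (TF1 one-in-one-out from 0)
b3 stroke at I1  (I1: I, integral causality)
b2 stroke at J3  (common-f at J3 fixed by 3)
b6 stroke at J2  (J2 needs exactly one e-in)

dp_I1/dt = E_Se1 + q_C1/2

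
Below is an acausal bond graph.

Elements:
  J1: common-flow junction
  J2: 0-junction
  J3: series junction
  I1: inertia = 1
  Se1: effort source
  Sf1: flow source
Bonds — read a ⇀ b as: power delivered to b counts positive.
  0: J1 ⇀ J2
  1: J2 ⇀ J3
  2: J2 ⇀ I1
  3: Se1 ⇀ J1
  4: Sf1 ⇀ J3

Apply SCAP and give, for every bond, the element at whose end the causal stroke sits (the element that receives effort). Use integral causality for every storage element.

β0 →J2
β1 →J3
β2 →I1
β3 →J1
β4 →Sf1

#3 |J1  (Se1: effort source, stroke at far end)
#4 |Sf1  (Sf1 fixes flow; stroke at Sf1)
#0 |J2  (closing 1-jn rule on J1)
#1 |J3  (J2 effort already set via bond 0)
#2 |I1  (J2: bond 0 brought effort, rest push out)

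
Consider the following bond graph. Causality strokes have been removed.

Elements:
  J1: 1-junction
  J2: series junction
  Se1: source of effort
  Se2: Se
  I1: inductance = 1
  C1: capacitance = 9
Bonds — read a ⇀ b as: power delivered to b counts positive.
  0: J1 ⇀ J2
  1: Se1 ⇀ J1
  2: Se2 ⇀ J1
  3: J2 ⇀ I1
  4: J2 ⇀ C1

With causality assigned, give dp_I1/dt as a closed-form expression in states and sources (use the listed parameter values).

dp_I1/dt = E_Se1 + E_Se2 - q_C1/9

β1 stroke at J1  (source Se1 imposes e)
β2 stroke at J1  (Se2: effort source, stroke at far end)
β0 stroke at J2  (J1: last free bond brings flow in)
β3 stroke at I1  (I1 integral (f out))
β4 stroke at J2  (J2: bond 3 brought flow, rest push out)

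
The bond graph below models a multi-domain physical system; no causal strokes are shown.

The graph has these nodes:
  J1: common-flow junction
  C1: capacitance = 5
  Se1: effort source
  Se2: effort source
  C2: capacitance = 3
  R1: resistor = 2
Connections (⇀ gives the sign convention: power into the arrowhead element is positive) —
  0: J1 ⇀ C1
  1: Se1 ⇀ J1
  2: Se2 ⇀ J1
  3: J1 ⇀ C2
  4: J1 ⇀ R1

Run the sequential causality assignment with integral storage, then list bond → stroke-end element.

#1 |J1  (source Se1 imposes e)
#2 |J1  (Se2: effort source, stroke at far end)
#0 |J1  (C1 integral (e out))
#3 |J1  (C2: C, integral causality)
#4 |R1  (only one flow-in slot at J1)

#0 stroke→J1
#1 stroke→J1
#2 stroke→J1
#3 stroke→J1
#4 stroke→R1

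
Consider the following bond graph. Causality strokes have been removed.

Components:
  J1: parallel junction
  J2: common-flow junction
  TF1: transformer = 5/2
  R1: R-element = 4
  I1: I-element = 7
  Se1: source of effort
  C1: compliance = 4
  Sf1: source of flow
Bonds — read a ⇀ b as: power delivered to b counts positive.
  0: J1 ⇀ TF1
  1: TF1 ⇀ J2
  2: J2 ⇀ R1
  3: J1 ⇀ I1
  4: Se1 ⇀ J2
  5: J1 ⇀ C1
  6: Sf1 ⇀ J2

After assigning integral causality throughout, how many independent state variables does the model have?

2  (C1, I1 all integral)

bond 4 stroke→J2  (source Se1 imposes e)
bond 6 stroke→Sf1  (Sf1: flow source, stroke at near end)
bond 1 stroke→J2  (J2: bond 6 brought flow, rest push out)
bond 2 stroke→J2  (common-f at J2 fixed by 6)
bond 0 stroke→TF1  (TF TF1: opposite of bond 1)
bond 3 stroke→I1  (I1: I, integral causality)
bond 5 stroke→J1  (only one effort-in slot at J1)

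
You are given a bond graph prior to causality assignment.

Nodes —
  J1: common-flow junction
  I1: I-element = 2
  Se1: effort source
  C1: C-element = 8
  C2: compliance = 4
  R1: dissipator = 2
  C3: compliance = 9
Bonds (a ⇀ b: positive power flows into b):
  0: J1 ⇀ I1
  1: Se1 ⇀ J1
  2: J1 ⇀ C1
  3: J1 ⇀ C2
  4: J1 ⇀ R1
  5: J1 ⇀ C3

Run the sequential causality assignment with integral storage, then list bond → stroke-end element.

β1 |J1  (Se1 fixes effort; stroke away)
β0 |I1  (I1 integral (f out))
β2 |J1  (J1: bond 0 brought flow, rest push out)
β3 |J1  (J1: bond 0 brought flow, rest push out)
β4 |J1  (J1 flow already set via bond 0)
β5 |J1  (common-f at J1 fixed by 0)

β0 stroke at I1
β1 stroke at J1
β2 stroke at J1
β3 stroke at J1
β4 stroke at J1
β5 stroke at J1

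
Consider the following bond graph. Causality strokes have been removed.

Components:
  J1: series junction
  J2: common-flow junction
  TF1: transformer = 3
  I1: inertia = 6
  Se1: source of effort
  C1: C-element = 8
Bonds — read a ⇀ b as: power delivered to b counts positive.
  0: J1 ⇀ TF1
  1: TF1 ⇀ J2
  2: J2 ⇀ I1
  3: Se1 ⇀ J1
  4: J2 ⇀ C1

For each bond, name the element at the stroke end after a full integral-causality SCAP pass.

β3 stroke at J1  (Se1 fixes effort; stroke away)
β0 stroke at TF1  (J1 needs exactly one f-in)
β1 stroke at J2  (TF1 one-in-one-out from 0)
β2 stroke at I1  (prefer integral on I1)
β4 stroke at J2  (common-f at J2 fixed by 2)

#0 stroke at TF1
#1 stroke at J2
#2 stroke at I1
#3 stroke at J1
#4 stroke at J2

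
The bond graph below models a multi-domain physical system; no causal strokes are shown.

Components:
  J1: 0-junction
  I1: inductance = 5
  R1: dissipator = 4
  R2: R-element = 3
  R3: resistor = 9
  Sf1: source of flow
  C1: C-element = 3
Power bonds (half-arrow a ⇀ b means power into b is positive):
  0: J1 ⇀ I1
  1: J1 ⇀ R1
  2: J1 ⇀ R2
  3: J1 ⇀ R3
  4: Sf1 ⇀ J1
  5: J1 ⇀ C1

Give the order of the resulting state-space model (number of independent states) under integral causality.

2  (C1, I1 all integral)

b4 stroke at Sf1  (Sf1 fixes flow; stroke at Sf1)
b0 stroke at I1  (I1 integral (f out))
b5 stroke at J1  (prefer integral on C1)
b1 stroke at R1  (0-jn J1 has e-setter on 5)
b2 stroke at R2  (J1: bond 5 brought effort, rest push out)
b3 stroke at R3  (common-e at J1 fixed by 5)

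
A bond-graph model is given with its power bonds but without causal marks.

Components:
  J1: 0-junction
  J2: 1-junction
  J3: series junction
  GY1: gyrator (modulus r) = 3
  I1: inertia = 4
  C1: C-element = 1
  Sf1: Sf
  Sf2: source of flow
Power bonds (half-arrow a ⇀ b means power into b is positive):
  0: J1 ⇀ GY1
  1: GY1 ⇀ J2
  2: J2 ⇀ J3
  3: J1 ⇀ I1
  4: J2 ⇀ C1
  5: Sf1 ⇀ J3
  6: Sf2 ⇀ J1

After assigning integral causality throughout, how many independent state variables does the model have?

2  (C1, I1 all integral)

b5 stroke→Sf1  (Sf1: flow source, stroke at near end)
b6 stroke→Sf2  (Sf2 (Sf) sets flow on bond)
b2 stroke→J3  (J3: bond 5 brought flow, rest push out)
b1 stroke→J2  (1-jn J2 has f-setter on 2)
b4 stroke→J2  (common-f at J2 fixed by 2)
b0 stroke→J1  (GY GY1: same side as bond 1)
b3 stroke→I1  (0-jn J1 has e-setter on 0)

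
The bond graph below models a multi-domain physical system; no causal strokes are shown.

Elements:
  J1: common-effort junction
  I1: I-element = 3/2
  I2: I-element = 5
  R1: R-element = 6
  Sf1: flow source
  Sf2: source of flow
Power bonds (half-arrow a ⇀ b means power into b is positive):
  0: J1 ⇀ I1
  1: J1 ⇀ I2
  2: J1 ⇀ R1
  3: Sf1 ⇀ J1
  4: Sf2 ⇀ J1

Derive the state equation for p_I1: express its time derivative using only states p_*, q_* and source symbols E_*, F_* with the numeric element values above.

dp_I1/dt = 6*F_Sf1 + 6*F_Sf2 - 4*p_I1 - 6*p_I2/5

bond 3 |Sf1  (source Sf1 imposes f)
bond 4 |Sf2  (Sf2 (Sf) sets flow on bond)
bond 0 |I1  (prefer integral on I1)
bond 1 |I2  (I2 outputs flow p/I2)
bond 2 |J1  (J1 needs exactly one e-in)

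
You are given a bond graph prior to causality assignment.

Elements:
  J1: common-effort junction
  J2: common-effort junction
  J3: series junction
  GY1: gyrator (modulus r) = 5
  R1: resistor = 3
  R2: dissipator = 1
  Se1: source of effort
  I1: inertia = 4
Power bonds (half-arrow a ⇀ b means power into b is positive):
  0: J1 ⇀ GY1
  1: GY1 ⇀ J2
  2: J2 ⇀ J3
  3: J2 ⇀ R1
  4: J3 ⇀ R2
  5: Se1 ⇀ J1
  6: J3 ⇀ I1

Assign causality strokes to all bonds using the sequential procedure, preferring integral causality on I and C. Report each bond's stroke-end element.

bond 5 →J1  (Se1 fixes effort; stroke away)
bond 0 →GY1  (J1 effort already set via bond 5)
bond 1 →GY1  (GY GY1: same side as bond 0)
bond 6 →I1  (I1 integral (f out))
bond 2 →J3  (J3 flow already set via bond 6)
bond 4 →J3  (J3: bond 6 brought flow, rest push out)
bond 3 →J2  (closing 0-jn rule on J2)

#0 →GY1
#1 →GY1
#2 →J3
#3 →J2
#4 →J3
#5 →J1
#6 →I1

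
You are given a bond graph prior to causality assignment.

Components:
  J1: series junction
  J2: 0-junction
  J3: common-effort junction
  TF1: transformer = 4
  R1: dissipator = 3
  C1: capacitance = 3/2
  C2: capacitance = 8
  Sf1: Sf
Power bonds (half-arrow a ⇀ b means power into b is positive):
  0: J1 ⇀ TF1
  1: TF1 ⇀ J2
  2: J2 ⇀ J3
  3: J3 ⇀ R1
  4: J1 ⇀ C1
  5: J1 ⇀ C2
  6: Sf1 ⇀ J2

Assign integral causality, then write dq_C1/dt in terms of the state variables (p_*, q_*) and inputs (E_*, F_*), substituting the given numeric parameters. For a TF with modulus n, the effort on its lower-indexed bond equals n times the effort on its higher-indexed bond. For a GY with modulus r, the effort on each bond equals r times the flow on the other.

b6 →Sf1  (Sf1: flow source, stroke at near end)
b4 →J1  (prefer integral on C1)
b5 →J1  (C2 integral (e out))
b0 →TF1  (closing 1-jn rule on J1)
b1 →J2  (TF TF1: opposite of bond 0)
b2 →J3  (J2 effort already set via bond 1)
b3 →R1  (J3: bond 2 brought effort, rest push out)

dq_C1/dt = -F_Sf1/4 - q_C1/72 - q_C2/384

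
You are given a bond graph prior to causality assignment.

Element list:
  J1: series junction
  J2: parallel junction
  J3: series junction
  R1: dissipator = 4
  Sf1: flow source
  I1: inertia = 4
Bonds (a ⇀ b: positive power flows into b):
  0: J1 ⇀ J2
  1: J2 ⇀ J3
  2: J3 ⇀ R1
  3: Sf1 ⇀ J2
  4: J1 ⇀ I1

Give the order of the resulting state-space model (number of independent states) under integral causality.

1  (I1 all integral)

#3 stroke→Sf1  (Sf1 (Sf) sets flow on bond)
#4 stroke→I1  (I1 integral (f out))
#0 stroke→J1  (common-f at J1 fixed by 4)
#1 stroke→J2  (only one effort-in slot at J2)
#2 stroke→J3  (J3: bond 1 brought flow, rest push out)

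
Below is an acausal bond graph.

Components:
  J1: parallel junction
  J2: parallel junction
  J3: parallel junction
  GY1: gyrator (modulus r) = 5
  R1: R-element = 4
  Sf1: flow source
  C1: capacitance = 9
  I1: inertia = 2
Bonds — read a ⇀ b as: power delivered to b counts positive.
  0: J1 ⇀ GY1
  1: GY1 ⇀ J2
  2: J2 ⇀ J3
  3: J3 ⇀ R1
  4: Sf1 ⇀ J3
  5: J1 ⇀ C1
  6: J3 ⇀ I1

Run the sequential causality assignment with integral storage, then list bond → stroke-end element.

bond 0 stroke at GY1
bond 1 stroke at GY1
bond 2 stroke at J2
bond 3 stroke at J3
bond 4 stroke at Sf1
bond 5 stroke at J1
bond 6 stroke at I1

b4 stroke at Sf1  (Sf1 (Sf) sets flow on bond)
b5 stroke at J1  (prefer integral on C1)
b0 stroke at GY1  (J1: bond 5 brought effort, rest push out)
b1 stroke at GY1  (GY1: gyrator matches bond 0)
b2 stroke at J2  (closing 0-jn rule on J2)
b6 stroke at I1  (I1 outputs flow p/I1)
b3 stroke at J3  (J3: last free bond brings effort in)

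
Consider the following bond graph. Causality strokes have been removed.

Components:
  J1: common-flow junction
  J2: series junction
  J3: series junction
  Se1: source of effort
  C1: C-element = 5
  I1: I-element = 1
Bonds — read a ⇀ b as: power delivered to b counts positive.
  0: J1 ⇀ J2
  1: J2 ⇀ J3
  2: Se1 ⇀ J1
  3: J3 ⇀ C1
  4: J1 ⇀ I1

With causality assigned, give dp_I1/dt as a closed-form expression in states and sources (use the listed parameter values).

dp_I1/dt = E_Se1 - q_C1/5

#2 |J1  (Se1: effort source, stroke at far end)
#3 |J3  (C1: C, integral causality)
#1 |J2  (J3: last free bond brings flow in)
#0 |J1  (closing 1-jn rule on J2)
#4 |I1  (closing 1-jn rule on J1)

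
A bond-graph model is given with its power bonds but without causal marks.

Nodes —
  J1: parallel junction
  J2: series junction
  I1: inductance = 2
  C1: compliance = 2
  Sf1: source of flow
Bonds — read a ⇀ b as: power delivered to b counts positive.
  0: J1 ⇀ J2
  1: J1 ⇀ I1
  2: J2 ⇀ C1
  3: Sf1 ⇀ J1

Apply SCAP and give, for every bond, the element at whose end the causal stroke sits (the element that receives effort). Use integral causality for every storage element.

β0 stroke→J1
β1 stroke→I1
β2 stroke→J2
β3 stroke→Sf1

#3 stroke→Sf1  (source Sf1 imposes f)
#1 stroke→I1  (I1 outputs flow p/I1)
#0 stroke→J1  (J1 needs exactly one e-in)
#2 stroke→J2  (J2 flow already set via bond 0)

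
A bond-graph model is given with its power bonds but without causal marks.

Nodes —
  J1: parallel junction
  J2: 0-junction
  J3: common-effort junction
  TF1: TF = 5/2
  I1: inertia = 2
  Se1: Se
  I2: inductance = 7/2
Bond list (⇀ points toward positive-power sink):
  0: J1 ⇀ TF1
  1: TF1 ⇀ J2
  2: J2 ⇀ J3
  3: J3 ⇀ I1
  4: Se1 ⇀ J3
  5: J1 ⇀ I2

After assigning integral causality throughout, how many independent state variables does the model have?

β4 stroke→J3  (source Se1 imposes e)
β2 stroke→J2  (common-e at J3 fixed by 4)
β3 stroke→I1  (0-jn J3 has e-setter on 4)
β1 stroke→TF1  (J2 effort already set via bond 2)
β0 stroke→J1  (TF1 one-in-one-out from 1)
β5 stroke→I2  (J1 effort already set via bond 0)

2  (I1, I2 all integral)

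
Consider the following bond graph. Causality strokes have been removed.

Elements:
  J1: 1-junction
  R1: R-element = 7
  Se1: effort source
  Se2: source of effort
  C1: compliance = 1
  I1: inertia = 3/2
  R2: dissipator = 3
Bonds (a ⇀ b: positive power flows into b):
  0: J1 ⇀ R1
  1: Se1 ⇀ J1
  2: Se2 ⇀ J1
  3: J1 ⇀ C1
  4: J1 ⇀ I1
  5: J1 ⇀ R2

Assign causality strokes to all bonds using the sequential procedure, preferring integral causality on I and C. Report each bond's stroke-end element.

b1 →J1  (Se1 (Se) sets effort on bond)
b2 →J1  (Se2 (Se) sets effort on bond)
b3 →J1  (C1: C, integral causality)
b4 →I1  (I1: I, integral causality)
b0 →J1  (common-f at J1 fixed by 4)
b5 →J1  (1-jn J1 has f-setter on 4)

b0 →J1
b1 →J1
b2 →J1
b3 →J1
b4 →I1
b5 →J1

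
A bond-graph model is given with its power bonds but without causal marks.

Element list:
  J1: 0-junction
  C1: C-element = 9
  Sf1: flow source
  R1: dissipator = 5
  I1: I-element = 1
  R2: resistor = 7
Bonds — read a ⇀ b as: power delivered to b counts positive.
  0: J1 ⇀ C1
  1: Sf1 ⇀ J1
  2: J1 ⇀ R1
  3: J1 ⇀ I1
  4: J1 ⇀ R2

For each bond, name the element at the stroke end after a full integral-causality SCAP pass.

b1 |Sf1  (Sf1: flow source, stroke at near end)
b0 |J1  (C1 integral (e out))
b2 |R1  (common-e at J1 fixed by 0)
b3 |I1  (0-jn J1 has e-setter on 0)
b4 |R2  (common-e at J1 fixed by 0)

#0 |J1
#1 |Sf1
#2 |R1
#3 |I1
#4 |R2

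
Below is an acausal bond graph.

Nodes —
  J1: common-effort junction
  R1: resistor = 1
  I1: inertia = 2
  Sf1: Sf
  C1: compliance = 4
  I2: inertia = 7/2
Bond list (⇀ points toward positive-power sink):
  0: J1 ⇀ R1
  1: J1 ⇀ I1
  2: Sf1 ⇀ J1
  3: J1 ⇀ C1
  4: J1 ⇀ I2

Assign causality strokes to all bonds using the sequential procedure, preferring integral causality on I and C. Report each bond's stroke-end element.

β0 |R1
β1 |I1
β2 |Sf1
β3 |J1
β4 |I2

#2 →Sf1  (Sf1 fixes flow; stroke at Sf1)
#1 →I1  (I1 outputs flow p/I1)
#3 →J1  (C1 outputs effort q/C1)
#0 →R1  (J1: bond 3 brought effort, rest push out)
#4 →I2  (J1: bond 3 brought effort, rest push out)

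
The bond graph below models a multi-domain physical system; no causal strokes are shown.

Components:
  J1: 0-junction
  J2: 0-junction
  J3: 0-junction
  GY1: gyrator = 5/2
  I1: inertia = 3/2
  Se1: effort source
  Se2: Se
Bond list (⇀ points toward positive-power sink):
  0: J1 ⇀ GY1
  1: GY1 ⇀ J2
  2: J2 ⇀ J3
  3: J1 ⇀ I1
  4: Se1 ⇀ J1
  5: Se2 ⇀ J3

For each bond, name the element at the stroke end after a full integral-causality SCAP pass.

bond 4 stroke at J1  (Se1: effort source, stroke at far end)
bond 5 stroke at J3  (Se2 fixes effort; stroke away)
bond 0 stroke at GY1  (J1: bond 4 brought effort, rest push out)
bond 3 stroke at I1  (0-jn J1 has e-setter on 4)
bond 2 stroke at J2  (0-jn J3 has e-setter on 5)
bond 1 stroke at GY1  (GY1: gyrator matches bond 0)

β0 |GY1
β1 |GY1
β2 |J2
β3 |I1
β4 |J1
β5 |J3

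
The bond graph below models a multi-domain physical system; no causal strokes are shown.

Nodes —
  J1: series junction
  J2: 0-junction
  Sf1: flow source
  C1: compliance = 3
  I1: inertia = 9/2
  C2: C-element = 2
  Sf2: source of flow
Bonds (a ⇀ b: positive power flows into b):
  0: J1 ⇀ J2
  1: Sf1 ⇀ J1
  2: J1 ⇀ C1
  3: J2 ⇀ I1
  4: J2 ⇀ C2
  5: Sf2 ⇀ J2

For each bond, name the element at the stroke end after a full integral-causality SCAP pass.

#1 stroke at Sf1  (Sf1 (Sf) sets flow on bond)
#5 stroke at Sf2  (Sf2: flow source, stroke at near end)
#0 stroke at J1  (common-f at J1 fixed by 1)
#2 stroke at J1  (common-f at J1 fixed by 1)
#3 stroke at I1  (I1: I, integral causality)
#4 stroke at J2  (closing 0-jn rule on J2)

#0 stroke→J1
#1 stroke→Sf1
#2 stroke→J1
#3 stroke→I1
#4 stroke→J2
#5 stroke→Sf2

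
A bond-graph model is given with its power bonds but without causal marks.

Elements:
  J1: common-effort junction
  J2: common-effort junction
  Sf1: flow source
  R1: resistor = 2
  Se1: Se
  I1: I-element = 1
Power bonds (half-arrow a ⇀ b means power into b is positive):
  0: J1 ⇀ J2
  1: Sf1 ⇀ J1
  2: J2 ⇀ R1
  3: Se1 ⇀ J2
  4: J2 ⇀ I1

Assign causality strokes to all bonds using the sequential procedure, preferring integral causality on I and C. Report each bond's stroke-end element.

β0 |J1
β1 |Sf1
β2 |R1
β3 |J2
β4 |I1

bond 1 |Sf1  (source Sf1 imposes f)
bond 3 |J2  (Se1: effort source, stroke at far end)
bond 0 |J1  (only one effort-in slot at J1)
bond 2 |R1  (J2 effort already set via bond 3)
bond 4 |I1  (J2 effort already set via bond 3)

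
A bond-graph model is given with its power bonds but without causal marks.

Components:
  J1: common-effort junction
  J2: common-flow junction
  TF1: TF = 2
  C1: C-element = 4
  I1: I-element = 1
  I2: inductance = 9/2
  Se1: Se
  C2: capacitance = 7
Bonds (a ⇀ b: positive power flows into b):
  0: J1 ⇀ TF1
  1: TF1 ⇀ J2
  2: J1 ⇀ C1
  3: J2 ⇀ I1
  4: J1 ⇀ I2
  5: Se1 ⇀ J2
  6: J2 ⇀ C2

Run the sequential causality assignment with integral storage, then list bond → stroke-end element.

#0 |TF1
#1 |J2
#2 |J1
#3 |I1
#4 |I2
#5 |J2
#6 |J2

b5 |J2  (Se1 (Se) sets effort on bond)
b2 |J1  (C1 outputs effort q/C1)
b0 |TF1  (0-jn J1 has e-setter on 2)
b4 |I2  (J1: bond 2 brought effort, rest push out)
b1 |J2  (TF TF1: opposite of bond 0)
b3 |I1  (I1 outputs flow p/I1)
b6 |J2  (J2: bond 3 brought flow, rest push out)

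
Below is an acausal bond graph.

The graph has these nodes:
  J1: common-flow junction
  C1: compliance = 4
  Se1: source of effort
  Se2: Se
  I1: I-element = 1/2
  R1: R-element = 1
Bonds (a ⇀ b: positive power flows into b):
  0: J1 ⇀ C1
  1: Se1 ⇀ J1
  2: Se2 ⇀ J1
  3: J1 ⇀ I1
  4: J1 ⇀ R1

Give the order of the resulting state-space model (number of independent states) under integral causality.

2  (C1, I1 all integral)

β1 stroke at J1  (source Se1 imposes e)
β2 stroke at J1  (source Se2 imposes e)
β0 stroke at J1  (prefer integral on C1)
β3 stroke at I1  (I1: I, integral causality)
β4 stroke at J1  (J1: bond 3 brought flow, rest push out)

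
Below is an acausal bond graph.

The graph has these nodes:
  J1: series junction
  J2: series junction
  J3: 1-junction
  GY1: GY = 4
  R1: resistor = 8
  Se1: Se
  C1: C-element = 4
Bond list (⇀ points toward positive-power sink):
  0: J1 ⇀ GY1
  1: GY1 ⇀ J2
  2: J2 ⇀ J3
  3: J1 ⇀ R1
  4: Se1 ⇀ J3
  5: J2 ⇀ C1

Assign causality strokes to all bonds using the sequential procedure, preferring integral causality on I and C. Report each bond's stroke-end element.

β0 →GY1
β1 →GY1
β2 →J2
β3 →J1
β4 →J3
β5 →J2

#4 stroke at J3  (Se1 (Se) sets effort on bond)
#2 stroke at J2  (closing 1-jn rule on J3)
#5 stroke at J2  (C1 integral (e out))
#1 stroke at GY1  (J2 needs exactly one f-in)
#0 stroke at GY1  (GY GY1: same side as bond 1)
#3 stroke at J1  (J1 flow already set via bond 0)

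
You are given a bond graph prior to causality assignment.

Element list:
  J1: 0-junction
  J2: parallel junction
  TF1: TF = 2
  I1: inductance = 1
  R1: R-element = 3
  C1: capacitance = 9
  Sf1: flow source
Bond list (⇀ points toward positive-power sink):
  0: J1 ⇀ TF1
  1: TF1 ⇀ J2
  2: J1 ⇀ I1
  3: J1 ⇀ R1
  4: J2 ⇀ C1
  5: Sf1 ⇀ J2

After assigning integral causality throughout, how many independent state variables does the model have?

2  (C1, I1 all integral)

b5 stroke→Sf1  (Sf1 fixes flow; stroke at Sf1)
b2 stroke→I1  (I1: I, integral causality)
b4 stroke→J2  (C1 integral (e out))
b1 stroke→TF1  (common-e at J2 fixed by 4)
b0 stroke→J1  (TF TF1: opposite of bond 1)
b3 stroke→R1  (common-e at J1 fixed by 0)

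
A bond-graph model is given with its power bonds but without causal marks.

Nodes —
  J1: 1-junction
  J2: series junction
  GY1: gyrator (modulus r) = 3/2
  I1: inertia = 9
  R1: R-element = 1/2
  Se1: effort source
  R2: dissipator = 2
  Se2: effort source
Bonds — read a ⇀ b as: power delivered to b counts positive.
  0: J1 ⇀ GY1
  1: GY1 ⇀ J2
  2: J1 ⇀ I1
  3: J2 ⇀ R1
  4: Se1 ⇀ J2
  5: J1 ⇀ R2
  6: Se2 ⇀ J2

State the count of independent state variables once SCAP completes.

1  (I1 all integral)

β4 →J2  (Se1 fixes effort; stroke away)
β6 →J2  (Se2: effort source, stroke at far end)
β2 →I1  (prefer integral on I1)
β0 →J1  (common-f at J1 fixed by 2)
β5 →J1  (1-jn J1 has f-setter on 2)
β1 →J2  (through GY1, causality inverts; strokes same side of GY1)
β3 →R1  (only one flow-in slot at J2)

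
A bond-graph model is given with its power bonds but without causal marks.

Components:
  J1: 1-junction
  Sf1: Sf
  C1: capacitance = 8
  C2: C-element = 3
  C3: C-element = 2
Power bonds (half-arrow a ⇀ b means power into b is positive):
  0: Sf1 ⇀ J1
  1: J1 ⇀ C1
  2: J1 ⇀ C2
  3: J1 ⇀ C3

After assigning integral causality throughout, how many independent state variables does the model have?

bond 0 |Sf1  (source Sf1 imposes f)
bond 1 |J1  (common-f at J1 fixed by 0)
bond 2 |J1  (common-f at J1 fixed by 0)
bond 3 |J1  (1-jn J1 has f-setter on 0)

3  (C1, C2, C3 all integral)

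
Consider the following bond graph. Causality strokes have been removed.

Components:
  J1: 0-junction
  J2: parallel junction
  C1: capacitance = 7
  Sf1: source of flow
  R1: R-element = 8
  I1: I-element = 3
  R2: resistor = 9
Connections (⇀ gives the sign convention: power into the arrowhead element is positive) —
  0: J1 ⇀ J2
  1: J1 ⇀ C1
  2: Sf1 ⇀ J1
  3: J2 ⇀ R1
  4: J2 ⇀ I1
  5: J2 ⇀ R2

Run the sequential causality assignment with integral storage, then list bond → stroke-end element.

β0 stroke at J2
β1 stroke at J1
β2 stroke at Sf1
β3 stroke at R1
β4 stroke at I1
β5 stroke at R2

β2 stroke at Sf1  (Sf1 (Sf) sets flow on bond)
β1 stroke at J1  (prefer integral on C1)
β0 stroke at J2  (0-jn J1 has e-setter on 1)
β3 stroke at R1  (0-jn J2 has e-setter on 0)
β4 stroke at I1  (J2 effort already set via bond 0)
β5 stroke at R2  (common-e at J2 fixed by 0)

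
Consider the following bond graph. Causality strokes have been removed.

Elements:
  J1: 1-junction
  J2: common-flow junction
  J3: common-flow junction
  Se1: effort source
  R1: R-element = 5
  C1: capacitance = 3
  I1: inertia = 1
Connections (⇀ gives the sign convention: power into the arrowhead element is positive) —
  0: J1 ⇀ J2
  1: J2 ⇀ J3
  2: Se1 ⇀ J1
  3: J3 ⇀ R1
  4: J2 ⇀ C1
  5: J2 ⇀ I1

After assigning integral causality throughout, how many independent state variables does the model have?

b2 stroke at J1  (Se1 fixes effort; stroke away)
b0 stroke at J2  (J1 needs exactly one f-in)
b4 stroke at J2  (C1: C, integral causality)
b5 stroke at I1  (I1: I, integral causality)
b1 stroke at J2  (J2 flow already set via bond 5)
b3 stroke at J3  (common-f at J3 fixed by 1)

2  (C1, I1 all integral)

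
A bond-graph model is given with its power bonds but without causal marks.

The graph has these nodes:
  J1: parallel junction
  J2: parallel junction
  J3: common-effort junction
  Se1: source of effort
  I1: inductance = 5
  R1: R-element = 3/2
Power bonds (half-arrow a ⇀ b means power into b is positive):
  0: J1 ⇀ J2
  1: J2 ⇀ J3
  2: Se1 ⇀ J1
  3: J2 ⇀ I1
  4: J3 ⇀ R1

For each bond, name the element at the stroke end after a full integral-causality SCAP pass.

bond 0 stroke at J2
bond 1 stroke at J3
bond 2 stroke at J1
bond 3 stroke at I1
bond 4 stroke at R1

b2 stroke→J1  (source Se1 imposes e)
b0 stroke→J2  (0-jn J1 has e-setter on 2)
b1 stroke→J3  (common-e at J2 fixed by 0)
b3 stroke→I1  (J2 effort already set via bond 0)
b4 stroke→R1  (0-jn J3 has e-setter on 1)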